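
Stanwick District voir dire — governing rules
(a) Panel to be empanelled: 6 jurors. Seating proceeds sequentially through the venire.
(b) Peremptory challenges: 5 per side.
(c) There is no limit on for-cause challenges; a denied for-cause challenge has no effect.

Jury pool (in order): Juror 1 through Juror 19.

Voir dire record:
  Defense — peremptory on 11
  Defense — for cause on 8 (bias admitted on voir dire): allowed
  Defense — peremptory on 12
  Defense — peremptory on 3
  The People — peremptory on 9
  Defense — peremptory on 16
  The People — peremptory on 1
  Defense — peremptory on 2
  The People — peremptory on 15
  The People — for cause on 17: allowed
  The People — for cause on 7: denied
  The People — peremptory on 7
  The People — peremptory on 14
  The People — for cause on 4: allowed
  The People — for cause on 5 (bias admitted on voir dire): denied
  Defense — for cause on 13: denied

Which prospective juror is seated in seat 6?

19

Removed: #1, #2, #3, #4, #7, #8, #9, #11, #12, #14, #15, #16, #17. (#5, #13 stay — for-cause denied.)
Filling seats in venire order through position 6: #5, #6, #10, #13, #18, #19.
So seat 6 is #19.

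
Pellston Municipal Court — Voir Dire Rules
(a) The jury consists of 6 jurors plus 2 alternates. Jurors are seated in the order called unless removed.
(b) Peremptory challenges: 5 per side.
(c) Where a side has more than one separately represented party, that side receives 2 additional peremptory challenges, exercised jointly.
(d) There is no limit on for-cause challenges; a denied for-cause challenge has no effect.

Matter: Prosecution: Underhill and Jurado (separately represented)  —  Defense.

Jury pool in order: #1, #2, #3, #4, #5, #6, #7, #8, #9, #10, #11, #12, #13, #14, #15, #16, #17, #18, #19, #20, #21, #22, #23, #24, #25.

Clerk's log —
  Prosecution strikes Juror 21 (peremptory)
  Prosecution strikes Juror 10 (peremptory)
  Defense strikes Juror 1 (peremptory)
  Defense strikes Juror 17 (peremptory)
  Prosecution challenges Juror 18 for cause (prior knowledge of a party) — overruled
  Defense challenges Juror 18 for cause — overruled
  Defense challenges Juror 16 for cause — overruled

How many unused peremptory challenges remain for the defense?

Defense allotment: 5.
Defense peremptories used: #1, #17 — 2 (for-cause on #18, #16 don't count).
Remaining: 5 − 2 = 3.

3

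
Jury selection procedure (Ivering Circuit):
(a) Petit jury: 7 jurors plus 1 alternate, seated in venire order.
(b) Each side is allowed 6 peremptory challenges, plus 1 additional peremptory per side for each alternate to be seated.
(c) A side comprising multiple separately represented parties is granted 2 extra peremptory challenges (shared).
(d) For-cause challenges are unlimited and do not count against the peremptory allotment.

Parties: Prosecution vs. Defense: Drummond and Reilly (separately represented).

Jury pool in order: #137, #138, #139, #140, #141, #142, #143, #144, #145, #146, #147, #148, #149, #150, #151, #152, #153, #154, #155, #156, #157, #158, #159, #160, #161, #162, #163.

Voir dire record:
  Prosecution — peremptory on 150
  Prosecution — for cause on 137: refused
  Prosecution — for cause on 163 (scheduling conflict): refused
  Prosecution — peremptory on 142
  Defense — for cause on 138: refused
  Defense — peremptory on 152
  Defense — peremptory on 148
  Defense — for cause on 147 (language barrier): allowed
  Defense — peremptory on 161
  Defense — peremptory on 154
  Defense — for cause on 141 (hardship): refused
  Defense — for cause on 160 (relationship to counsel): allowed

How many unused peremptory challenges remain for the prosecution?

Prosecution allotment: 6 base + 1 × 1 alternate = 7.
Prosecution peremptories used: #150, #142 — 2 (for-cause on #137, #163 don't count).
Remaining: 7 − 2 = 5.

5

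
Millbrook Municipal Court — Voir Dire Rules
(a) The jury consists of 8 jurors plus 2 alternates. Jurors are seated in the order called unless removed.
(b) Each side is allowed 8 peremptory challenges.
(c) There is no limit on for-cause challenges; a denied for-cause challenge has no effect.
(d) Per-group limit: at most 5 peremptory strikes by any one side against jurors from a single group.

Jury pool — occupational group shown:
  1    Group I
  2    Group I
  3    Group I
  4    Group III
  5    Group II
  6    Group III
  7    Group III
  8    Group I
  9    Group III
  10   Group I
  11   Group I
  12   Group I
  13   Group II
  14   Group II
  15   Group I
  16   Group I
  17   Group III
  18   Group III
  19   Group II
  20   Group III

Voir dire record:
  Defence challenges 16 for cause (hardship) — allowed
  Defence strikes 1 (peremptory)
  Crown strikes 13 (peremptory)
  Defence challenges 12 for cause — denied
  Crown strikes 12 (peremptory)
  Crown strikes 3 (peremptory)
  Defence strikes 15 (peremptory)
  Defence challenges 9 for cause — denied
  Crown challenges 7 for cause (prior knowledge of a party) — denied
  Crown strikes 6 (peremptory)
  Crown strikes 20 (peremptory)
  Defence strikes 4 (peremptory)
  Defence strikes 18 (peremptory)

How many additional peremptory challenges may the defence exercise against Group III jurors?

Defence peremptories so far: #1, #15, #4, #18 — 4 of 8 used, 4 left overall.
Against Group III: #4, #18 — 2 used; per-group cap 5 leaves 3.
Binding limit: min(4, 3) = 3.

3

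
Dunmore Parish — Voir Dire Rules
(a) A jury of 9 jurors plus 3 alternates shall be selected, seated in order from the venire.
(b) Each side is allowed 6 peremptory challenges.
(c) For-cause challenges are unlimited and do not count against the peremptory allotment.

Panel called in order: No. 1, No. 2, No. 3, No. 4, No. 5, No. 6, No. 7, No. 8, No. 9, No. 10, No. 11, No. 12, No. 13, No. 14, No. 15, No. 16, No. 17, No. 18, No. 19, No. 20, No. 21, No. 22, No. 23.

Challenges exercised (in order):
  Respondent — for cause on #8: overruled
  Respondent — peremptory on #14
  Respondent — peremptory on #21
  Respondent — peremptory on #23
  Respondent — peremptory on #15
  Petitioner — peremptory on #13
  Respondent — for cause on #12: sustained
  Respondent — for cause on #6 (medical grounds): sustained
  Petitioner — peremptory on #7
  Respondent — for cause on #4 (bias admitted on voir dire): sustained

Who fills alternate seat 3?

19

Removed: #4, #6, #7, #12, #13, #14, #15, #21, #23. (#8 stays — for-cause denied.)
Seating in order: seats 1–9 → #1, #2, #3, #5, #8, #9, #10, #11, #16; alternates → #17, #18, #19.
So alternate 3 is #19.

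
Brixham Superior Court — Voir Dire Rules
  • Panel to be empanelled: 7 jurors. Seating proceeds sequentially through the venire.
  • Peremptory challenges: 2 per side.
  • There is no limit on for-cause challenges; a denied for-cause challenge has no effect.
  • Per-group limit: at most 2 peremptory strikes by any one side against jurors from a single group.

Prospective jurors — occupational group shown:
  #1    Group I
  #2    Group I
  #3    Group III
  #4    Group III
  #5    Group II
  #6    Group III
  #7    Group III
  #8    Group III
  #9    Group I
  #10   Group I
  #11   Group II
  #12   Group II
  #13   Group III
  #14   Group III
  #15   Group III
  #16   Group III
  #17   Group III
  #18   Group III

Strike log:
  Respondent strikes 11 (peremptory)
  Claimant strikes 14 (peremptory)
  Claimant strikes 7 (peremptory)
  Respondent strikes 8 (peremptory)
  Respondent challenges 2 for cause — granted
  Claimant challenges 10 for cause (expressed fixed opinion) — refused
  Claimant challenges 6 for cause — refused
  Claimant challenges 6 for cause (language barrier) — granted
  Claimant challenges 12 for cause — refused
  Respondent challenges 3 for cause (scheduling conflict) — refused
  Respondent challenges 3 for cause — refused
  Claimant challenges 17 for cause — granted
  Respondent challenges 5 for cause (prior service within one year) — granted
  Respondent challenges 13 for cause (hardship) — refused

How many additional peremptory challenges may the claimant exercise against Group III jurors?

0

Claimant peremptories so far: #14, #7 — 2 of 2 used, 0 left overall.
Against Group III: #14, #7 — 2 used; per-group cap 2 leaves 0.
Binding limit: min(0, 0) = 0.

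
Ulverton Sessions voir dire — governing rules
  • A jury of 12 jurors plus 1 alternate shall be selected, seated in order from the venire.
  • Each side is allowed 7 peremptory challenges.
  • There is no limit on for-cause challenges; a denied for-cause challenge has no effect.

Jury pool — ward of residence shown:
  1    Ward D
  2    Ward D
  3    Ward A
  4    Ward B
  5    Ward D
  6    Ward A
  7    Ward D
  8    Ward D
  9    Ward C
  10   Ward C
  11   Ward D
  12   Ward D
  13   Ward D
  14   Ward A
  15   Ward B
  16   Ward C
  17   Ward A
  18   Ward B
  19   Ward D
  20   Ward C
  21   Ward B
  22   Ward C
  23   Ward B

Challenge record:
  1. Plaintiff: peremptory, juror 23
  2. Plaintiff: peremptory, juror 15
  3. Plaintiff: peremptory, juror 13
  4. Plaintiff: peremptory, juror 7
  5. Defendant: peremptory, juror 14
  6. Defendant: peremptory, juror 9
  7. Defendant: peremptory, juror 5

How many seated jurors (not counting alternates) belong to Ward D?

5

Removed: #5, #7, #9, #13, #14, #15, #23.
Seated jurors 1–12: #1, #2, #3, #4, #6, #8, #10, #11, #12, #16, #17, #18 (alternates #19 not counted).
Of those, in Ward D: #1, #2, #8, #11, #12 → 5.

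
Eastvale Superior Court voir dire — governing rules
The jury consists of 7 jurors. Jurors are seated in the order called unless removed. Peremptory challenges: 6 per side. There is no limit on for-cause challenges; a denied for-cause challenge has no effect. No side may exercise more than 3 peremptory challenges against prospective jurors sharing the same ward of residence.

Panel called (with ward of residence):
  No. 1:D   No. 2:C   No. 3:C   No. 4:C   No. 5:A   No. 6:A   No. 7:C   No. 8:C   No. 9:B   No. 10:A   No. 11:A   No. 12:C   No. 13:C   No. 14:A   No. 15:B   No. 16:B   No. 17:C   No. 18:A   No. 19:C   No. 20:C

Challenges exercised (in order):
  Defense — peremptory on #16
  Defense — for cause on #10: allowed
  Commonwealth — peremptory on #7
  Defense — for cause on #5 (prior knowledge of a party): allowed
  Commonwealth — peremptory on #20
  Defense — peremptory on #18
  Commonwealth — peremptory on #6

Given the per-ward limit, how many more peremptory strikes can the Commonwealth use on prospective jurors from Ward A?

Commonwealth peremptories so far: #7, #20, #6 — 3 of 6 used, 3 left overall.
Against Ward A: #6 — 1 used; per-ward cap 3 leaves 2.
Binding limit: min(3, 2) = 2.

2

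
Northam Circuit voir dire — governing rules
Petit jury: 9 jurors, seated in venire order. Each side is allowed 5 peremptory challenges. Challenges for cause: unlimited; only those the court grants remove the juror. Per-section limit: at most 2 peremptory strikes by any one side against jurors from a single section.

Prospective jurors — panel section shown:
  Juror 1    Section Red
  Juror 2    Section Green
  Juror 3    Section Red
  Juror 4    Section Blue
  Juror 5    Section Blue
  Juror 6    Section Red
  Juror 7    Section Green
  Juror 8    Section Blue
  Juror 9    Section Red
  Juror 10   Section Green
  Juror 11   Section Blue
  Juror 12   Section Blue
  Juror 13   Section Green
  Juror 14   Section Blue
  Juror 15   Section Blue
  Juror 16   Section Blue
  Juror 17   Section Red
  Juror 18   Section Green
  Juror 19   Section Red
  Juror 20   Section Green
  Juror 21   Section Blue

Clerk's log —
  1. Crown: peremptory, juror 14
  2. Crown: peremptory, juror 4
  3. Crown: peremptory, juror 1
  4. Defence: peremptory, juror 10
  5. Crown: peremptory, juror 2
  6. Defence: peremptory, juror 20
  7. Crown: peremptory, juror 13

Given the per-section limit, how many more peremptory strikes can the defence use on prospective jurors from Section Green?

Defence peremptories so far: #10, #20 — 2 of 5 used, 3 left overall.
Against Section Green: #10, #20 — 2 used; per-section cap 2 leaves 0.
Binding limit: min(3, 0) = 0.

0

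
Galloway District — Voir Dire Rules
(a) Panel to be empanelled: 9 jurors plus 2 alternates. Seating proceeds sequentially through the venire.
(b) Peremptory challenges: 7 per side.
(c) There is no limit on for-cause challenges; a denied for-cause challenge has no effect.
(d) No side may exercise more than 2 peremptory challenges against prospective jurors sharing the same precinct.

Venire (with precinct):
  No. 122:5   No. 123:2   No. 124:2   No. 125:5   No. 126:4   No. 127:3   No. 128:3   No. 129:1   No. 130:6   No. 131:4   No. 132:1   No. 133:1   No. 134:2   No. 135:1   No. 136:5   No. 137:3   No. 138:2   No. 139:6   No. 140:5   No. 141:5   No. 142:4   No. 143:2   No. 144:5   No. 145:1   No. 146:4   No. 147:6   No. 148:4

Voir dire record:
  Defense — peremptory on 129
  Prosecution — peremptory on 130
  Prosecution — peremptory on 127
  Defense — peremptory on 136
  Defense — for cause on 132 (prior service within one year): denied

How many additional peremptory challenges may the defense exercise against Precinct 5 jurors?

Defense peremptories so far: #129, #136 — 2 of 7 used, 5 left overall.
Against Precinct 5: #136 — 1 used; per-precinct cap 2 leaves 1.
Binding limit: min(5, 1) = 1.

1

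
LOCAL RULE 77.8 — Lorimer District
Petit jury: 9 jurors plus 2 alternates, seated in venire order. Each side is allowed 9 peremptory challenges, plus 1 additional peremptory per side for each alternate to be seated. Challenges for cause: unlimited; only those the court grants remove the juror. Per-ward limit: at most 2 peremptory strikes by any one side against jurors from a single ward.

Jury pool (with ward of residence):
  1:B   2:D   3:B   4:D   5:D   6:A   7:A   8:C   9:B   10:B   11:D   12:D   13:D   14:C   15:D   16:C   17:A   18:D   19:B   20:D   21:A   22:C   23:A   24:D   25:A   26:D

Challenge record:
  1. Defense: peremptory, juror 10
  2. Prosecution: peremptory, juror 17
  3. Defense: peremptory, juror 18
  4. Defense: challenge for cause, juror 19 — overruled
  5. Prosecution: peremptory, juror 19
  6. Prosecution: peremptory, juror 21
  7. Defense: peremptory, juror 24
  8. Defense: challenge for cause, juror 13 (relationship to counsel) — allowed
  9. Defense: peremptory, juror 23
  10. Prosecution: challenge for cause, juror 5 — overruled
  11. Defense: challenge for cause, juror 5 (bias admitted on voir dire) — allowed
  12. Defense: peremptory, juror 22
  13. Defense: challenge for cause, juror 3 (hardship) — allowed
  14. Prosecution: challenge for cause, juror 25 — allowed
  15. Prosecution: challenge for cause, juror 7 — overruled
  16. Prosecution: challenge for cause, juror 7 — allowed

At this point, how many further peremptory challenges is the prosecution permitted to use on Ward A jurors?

0

Prosecution peremptories so far: #17, #19, #21 — 3 of 11 used, 8 left overall.
Against Ward A: #17, #21 — 2 used; per-ward cap 2 leaves 0.
Binding limit: min(8, 0) = 0.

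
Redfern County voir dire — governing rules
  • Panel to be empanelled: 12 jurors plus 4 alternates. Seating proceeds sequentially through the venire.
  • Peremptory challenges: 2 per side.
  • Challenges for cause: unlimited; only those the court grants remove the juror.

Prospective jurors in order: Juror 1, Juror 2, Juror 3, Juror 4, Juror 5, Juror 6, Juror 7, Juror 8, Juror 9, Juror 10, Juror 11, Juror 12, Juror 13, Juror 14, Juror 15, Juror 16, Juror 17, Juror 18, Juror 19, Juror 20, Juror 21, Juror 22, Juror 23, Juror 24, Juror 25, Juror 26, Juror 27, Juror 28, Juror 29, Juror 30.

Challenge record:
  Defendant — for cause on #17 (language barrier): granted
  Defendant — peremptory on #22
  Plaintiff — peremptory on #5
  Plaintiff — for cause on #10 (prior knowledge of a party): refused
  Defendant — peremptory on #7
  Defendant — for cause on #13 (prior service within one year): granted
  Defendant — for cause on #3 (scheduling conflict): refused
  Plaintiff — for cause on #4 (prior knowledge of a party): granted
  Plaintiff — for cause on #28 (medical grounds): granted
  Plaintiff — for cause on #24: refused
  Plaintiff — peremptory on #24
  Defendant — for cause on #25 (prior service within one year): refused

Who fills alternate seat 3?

20

Removed: #4, #5, #7, #13, #17, #22, #24, #28. (#3, #10, #25 stay — for-cause denied.)
Filling seats in venire order through position 15: #1, #2, #3, #6, #8, #9, #10, #11, #12, #14, #15, #16, #18, #19, #20.
So alternate 3 is #20.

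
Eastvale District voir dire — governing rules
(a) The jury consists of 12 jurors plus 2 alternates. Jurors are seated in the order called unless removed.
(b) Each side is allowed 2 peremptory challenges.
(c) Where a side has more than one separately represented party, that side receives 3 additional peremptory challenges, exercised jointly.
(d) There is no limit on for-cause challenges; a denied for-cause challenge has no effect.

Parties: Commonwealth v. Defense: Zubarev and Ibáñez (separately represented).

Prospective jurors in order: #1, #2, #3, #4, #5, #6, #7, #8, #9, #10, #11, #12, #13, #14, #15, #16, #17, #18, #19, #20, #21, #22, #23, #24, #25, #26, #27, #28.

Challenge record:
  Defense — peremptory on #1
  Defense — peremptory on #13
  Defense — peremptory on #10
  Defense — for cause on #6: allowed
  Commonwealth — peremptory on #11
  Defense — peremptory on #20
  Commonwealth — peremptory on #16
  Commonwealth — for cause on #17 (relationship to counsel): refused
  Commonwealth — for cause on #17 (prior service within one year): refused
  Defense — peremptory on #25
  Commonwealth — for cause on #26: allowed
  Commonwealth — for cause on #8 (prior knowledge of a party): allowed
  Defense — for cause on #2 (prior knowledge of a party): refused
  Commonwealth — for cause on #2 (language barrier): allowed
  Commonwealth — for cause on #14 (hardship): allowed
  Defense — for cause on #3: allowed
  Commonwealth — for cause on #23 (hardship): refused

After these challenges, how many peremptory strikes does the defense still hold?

Defense allotment: 2 base + 3 multi-party = 5.
Defense peremptories used: #1, #13, #10, #20, #25 — 5 (for-cause on #6, #2, #3 don't count).
Remaining: 5 − 5 = 0.

0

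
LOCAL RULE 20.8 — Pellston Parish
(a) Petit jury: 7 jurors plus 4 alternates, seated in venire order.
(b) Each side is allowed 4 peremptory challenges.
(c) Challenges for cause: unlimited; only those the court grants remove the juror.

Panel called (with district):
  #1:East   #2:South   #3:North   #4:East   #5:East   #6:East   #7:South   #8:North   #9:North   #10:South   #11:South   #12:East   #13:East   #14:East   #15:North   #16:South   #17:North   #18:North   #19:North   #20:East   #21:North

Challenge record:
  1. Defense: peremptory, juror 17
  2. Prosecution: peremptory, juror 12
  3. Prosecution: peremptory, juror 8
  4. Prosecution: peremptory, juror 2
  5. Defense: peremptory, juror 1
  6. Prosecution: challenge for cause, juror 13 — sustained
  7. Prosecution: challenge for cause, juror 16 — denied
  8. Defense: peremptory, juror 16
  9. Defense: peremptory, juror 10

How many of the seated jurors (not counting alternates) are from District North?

2

Removed: #1, #2, #8, #10, #12, #13, #16, #17.
Seated jurors 1–7: #3, #4, #5, #6, #7, #9, #11 (alternates #14, #15, #18, #19 not counted).
Of those, in District North: #3, #9 → 2.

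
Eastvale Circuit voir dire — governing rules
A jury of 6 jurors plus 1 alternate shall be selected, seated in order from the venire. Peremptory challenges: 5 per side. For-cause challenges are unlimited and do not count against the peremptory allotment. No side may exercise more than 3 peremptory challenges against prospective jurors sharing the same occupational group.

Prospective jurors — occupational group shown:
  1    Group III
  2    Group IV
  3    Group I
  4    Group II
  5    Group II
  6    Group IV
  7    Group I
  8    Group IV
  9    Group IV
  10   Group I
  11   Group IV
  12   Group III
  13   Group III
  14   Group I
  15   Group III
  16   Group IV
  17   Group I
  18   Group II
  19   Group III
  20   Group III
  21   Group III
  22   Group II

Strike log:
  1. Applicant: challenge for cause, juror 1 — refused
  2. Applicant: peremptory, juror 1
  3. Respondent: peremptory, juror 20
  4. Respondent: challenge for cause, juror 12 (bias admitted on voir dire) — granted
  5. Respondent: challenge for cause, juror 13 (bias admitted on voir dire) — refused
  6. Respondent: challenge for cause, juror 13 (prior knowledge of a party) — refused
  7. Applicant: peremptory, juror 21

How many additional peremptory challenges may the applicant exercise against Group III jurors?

Applicant peremptories so far: #1, #21 — 2 of 5 used, 3 left overall.
Against Group III: #1, #21 — 2 used; per-group cap 3 leaves 1.
Binding limit: min(3, 1) = 1.

1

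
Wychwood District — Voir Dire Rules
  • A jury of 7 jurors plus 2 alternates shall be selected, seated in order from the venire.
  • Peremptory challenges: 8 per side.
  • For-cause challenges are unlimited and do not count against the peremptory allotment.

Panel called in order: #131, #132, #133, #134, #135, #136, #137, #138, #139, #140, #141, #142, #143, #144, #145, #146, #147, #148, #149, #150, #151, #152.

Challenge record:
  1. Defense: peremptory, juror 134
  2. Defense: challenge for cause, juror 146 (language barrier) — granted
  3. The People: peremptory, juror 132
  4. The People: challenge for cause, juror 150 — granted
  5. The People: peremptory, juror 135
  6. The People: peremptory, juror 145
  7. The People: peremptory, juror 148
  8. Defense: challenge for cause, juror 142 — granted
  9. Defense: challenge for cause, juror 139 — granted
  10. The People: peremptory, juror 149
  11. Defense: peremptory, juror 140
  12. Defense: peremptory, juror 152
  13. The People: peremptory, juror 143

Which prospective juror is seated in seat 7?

Removed: #132, #134, #135, #139, #140, #142, #143, #145, #146, #148, #149, #150, #152.
Filling seats in venire order through position 7: #131, #133, #136, #137, #138, #141, #144.
So seat 7 is #144.

144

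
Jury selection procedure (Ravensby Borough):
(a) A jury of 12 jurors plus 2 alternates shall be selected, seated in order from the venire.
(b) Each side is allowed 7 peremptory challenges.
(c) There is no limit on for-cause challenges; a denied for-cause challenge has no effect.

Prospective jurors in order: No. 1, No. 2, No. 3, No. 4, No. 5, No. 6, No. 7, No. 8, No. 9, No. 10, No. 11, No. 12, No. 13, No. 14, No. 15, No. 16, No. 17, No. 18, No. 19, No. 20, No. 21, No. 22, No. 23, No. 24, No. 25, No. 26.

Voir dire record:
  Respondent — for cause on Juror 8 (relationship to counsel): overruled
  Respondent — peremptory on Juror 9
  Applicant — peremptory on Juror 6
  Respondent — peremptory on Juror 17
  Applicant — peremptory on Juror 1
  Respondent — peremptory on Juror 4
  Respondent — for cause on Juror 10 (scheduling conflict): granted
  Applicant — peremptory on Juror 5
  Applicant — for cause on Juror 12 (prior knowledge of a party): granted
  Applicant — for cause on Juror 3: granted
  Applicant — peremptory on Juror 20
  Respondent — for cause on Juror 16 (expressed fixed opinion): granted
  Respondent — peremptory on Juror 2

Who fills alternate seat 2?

Removed: #1, #2, #3, #4, #5, #6, #9, #10, #12, #16, #17, #20. (#8 stays — for-cause denied.)
Seating in order: seats 1–12 → #7, #8, #11, #13, #14, #15, #18, #19, #21, #22, #23, #24; alternates → #25, #26.
So alternate 2 is #26.

26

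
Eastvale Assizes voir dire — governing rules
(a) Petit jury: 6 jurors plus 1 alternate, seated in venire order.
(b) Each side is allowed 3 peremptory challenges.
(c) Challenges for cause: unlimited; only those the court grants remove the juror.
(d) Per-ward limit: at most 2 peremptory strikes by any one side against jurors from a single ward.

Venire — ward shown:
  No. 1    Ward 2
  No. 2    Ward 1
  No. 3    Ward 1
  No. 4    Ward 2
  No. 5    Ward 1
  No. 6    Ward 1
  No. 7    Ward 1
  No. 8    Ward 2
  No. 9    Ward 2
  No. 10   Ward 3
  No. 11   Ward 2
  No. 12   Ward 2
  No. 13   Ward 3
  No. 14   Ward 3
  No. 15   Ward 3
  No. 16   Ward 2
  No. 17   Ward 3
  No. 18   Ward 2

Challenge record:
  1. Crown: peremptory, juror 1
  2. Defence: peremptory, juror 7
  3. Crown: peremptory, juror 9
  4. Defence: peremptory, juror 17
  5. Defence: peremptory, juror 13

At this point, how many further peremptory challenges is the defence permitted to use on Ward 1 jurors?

Defence peremptories so far: #7, #17, #13 — 3 of 3 used, 0 left overall.
Against Ward 1: #7 — 1 used; per-ward cap 2 leaves 1.
Binding limit: min(0, 1) = 0.

0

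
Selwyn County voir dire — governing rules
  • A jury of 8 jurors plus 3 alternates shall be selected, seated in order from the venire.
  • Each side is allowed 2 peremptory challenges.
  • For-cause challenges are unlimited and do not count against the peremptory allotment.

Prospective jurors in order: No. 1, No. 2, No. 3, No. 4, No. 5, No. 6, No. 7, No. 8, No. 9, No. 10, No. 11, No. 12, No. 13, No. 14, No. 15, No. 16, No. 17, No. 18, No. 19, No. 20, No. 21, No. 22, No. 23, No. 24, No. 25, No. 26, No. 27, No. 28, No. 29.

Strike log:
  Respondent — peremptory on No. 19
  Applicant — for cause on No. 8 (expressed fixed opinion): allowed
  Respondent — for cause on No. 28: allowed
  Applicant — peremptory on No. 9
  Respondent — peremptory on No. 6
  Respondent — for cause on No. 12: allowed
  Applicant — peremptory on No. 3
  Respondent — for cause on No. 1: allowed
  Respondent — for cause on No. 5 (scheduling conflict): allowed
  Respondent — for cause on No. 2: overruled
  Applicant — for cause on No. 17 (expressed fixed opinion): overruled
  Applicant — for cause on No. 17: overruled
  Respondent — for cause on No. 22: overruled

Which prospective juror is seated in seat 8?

Removed: #1, #3, #5, #6, #8, #9, #12, #19, #28. (#2, #17, #22 stay — for-cause denied.)
Seating in order: seats 1–8 → #2, #4, #7, #10, #11, #13, #14, #15; alternates → #16, #17, #18.
So seat 8 is #15.

15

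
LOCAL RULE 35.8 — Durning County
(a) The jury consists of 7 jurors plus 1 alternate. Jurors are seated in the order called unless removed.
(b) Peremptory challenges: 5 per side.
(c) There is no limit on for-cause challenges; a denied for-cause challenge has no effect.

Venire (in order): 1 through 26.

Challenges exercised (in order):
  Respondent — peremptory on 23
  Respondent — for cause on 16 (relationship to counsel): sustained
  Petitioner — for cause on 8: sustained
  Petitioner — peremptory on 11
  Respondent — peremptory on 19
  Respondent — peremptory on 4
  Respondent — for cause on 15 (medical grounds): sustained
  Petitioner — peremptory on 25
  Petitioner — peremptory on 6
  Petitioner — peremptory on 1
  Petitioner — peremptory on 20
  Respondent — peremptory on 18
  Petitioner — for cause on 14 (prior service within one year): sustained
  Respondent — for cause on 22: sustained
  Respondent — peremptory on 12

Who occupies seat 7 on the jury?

13

Removed: #1, #4, #6, #8, #11, #12, #14, #15, #16, #18, #19, #20, #22, #23, #25.
Seating in order: seats 1–7 → #2, #3, #5, #7, #9, #10, #13; alternates → #17.
So seat 7 is #13.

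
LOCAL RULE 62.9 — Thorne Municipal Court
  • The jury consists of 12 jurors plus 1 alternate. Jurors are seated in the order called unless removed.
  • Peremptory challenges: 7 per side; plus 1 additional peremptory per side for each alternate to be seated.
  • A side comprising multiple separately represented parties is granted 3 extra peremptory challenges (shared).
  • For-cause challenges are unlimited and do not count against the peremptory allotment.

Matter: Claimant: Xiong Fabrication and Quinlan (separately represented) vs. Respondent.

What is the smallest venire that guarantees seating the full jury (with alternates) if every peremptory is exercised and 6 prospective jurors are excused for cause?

Seats to fill: 12 + 1 alternates = 13.
Peremptories — Claimant: 7 + 1×1 + 3 = 11; Respondent: 7 + 1×1 = 8; total 19.
For-cause removals: 6.
Minimum venire: 13 + 19 + 6 = 38.

38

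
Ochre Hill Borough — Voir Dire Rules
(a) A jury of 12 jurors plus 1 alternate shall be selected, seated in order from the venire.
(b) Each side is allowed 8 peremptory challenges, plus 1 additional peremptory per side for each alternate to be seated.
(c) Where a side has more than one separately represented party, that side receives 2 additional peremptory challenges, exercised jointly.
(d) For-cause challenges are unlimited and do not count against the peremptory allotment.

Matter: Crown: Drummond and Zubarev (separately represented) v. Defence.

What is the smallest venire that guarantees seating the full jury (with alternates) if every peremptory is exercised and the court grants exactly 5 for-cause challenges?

38

Seats to fill: 12 + 1 alternates = 13.
Peremptories — Crown: 8 + 1×1 + 2 = 11; Defence: 8 + 1×1 = 9; total 20.
For-cause removals: 5.
Minimum venire: 13 + 20 + 5 = 38.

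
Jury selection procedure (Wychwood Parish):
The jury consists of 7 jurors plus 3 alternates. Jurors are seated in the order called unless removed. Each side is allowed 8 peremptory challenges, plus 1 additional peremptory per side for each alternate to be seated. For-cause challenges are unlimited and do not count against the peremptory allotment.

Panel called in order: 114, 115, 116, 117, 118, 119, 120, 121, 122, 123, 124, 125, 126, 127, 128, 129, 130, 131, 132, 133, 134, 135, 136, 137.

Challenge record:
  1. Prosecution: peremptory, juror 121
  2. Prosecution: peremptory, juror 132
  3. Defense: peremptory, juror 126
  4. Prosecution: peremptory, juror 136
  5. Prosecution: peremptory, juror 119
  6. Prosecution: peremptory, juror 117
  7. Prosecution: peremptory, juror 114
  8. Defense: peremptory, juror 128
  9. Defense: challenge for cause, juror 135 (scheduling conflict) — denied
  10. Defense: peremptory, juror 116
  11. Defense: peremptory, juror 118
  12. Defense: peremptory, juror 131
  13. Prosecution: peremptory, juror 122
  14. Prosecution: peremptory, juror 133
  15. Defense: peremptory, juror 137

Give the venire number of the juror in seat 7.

Removed: #114, #116, #117, #118, #119, #121, #122, #126, #128, #131, #132, #133, #136, #137. (#135 stays — for-cause denied.)
Seating in order: seats 1–7 → #115, #120, #123, #124, #125, #127, #129; alternates → #130, #134, #135.
So seat 7 is #129.

129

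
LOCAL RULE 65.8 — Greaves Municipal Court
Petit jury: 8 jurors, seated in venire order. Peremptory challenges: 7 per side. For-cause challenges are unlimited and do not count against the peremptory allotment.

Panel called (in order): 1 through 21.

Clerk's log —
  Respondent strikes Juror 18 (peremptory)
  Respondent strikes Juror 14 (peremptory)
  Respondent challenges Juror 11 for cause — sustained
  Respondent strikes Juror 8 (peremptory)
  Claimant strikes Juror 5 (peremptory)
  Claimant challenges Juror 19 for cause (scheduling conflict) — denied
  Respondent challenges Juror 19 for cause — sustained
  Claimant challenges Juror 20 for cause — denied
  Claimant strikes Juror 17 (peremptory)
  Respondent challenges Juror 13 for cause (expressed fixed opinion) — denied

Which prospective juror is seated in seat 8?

10

Removed: #5, #8, #11, #14, #17, #18, #19. (#13, #20 stay — for-cause denied.)
Seating in order: seats 1–8 → #1, #2, #3, #4, #6, #7, #9, #10.
So seat 8 is #10.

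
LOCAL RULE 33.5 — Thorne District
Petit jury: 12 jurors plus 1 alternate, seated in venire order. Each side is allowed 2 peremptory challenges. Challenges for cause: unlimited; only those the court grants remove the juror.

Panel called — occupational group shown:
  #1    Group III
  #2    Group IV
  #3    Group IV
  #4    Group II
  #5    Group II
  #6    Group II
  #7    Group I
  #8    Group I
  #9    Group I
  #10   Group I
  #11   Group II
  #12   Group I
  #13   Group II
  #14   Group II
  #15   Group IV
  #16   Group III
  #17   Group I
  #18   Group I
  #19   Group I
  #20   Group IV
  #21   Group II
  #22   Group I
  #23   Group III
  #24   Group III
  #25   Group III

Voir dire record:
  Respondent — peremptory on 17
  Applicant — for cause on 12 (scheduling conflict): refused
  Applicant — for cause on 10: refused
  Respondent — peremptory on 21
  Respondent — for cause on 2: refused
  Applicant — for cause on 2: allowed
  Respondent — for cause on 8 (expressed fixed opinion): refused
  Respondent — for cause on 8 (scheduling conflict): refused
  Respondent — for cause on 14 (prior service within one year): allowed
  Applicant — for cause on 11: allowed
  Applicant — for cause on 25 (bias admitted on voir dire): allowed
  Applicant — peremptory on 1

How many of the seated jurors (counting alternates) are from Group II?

4

Removed: #1, #2, #11, #14, #17, #21, #25.
Seated (13 incl. alternates): #3, #4, #5, #6, #7, #8, #9, #10, #12, #13, #15, #16, #18.
Of those, in Group II: #4, #5, #6, #13 → 4.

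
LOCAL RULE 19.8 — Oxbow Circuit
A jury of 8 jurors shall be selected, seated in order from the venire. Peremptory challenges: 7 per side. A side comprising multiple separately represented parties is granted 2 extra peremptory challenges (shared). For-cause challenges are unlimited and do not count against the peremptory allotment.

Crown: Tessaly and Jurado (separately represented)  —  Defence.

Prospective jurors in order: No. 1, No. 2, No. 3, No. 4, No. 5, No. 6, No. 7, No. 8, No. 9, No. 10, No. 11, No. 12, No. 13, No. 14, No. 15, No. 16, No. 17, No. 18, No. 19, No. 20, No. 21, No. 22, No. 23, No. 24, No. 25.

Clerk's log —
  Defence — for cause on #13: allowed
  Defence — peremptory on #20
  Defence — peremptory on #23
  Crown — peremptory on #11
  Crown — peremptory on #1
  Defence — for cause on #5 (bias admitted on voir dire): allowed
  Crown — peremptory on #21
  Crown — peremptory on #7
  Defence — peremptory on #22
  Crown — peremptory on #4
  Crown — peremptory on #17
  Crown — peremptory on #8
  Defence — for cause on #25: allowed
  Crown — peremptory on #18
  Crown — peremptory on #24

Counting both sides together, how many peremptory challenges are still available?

Crown allotment: 7 base + 2 multi-party = 9. Defence allotment: 7.
Crown peremptories used: #11, #1, #21, #7, #4, #17, #8, #18, #24 — 9.
Defence peremptories used: #20, #23, #22 — 3 (for-cause on #13, #5, #25 don't count).
Remaining: (9 − 9) + (7 − 3) = 4.

4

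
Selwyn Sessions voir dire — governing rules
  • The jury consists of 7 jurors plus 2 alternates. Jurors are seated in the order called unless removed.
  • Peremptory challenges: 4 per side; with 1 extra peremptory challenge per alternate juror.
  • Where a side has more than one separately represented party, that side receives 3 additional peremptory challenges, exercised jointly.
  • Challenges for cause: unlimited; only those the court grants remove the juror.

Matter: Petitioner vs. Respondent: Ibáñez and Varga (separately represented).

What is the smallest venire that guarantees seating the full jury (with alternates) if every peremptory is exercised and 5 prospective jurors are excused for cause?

Seats to fill: 7 + 2 alternates = 9.
Peremptories — Petitioner: 4 + 1×2 = 6; Respondent: 4 + 1×2 + 3 = 9; total 15.
For-cause removals: 5.
Minimum venire: 9 + 15 + 5 = 29.

29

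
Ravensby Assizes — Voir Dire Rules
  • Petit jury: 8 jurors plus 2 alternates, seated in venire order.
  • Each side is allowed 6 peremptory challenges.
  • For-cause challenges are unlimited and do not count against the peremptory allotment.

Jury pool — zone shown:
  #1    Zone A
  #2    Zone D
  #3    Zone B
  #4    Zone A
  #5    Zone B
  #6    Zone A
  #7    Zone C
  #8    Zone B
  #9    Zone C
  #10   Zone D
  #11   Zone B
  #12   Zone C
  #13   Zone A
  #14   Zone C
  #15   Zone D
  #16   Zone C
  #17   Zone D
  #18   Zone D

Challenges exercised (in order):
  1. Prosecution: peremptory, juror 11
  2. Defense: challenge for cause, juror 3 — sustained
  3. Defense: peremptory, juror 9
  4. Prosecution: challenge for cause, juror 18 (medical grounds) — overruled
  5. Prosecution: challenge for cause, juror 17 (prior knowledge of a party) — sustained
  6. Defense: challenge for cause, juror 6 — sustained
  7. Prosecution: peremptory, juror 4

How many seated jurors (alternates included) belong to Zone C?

3

Removed: #3, #4, #6, #9, #11, #17.
Seated (10 incl. alternates): #1, #2, #5, #7, #8, #10, #12, #13, #14, #15.
Of those, in Zone C: #7, #12, #14 → 3.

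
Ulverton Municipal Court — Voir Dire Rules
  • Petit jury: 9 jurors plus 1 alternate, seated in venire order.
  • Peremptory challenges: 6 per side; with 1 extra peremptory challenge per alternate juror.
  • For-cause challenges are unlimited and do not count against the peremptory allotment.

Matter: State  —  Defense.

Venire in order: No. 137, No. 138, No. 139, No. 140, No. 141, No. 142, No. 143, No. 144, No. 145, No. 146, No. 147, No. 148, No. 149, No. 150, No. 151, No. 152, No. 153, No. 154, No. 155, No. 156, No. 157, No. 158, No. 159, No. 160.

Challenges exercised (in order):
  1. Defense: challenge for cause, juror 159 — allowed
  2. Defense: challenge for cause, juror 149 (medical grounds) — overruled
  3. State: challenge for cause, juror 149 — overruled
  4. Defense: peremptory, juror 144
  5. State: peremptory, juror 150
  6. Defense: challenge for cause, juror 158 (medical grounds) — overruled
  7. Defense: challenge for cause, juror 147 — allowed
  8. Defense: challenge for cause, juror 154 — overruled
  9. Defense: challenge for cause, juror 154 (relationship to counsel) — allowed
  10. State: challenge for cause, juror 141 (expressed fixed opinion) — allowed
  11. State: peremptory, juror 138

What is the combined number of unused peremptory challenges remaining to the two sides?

11

State allotment: 6 base + 1 × 1 alternate = 7. Defense allotment: 6 base + 1 × 1 alternate = 7.
State peremptories used: #150, #138 — 2 (for-cause on #149, #141 don't count).
Defense peremptories used: #144 — 1 (for-cause on #159, #149, #158, #147, #154, #154 don't count).
Remaining: (7 − 2) + (7 − 1) = 11.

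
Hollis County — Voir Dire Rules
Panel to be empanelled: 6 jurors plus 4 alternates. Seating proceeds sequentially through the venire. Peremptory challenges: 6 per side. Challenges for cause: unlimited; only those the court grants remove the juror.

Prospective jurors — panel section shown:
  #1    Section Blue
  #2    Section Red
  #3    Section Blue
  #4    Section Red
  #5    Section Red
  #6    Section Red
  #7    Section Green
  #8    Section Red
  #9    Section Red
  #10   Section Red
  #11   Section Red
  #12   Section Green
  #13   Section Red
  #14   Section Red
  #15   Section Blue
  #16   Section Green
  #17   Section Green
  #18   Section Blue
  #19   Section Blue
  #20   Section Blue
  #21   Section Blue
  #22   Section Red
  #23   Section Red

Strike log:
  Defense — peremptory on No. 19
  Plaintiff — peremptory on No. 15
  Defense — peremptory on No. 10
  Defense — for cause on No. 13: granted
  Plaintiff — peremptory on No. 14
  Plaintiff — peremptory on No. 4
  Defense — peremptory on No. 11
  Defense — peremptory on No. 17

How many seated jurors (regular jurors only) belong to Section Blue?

2

Removed: #4, #10, #11, #13, #14, #15, #17, #19.
Seated jurors 1–6: #1, #2, #3, #5, #6, #7 (alternates #8, #9, #12, #16 not counted).
Of those, in Section Blue: #1, #3 → 2.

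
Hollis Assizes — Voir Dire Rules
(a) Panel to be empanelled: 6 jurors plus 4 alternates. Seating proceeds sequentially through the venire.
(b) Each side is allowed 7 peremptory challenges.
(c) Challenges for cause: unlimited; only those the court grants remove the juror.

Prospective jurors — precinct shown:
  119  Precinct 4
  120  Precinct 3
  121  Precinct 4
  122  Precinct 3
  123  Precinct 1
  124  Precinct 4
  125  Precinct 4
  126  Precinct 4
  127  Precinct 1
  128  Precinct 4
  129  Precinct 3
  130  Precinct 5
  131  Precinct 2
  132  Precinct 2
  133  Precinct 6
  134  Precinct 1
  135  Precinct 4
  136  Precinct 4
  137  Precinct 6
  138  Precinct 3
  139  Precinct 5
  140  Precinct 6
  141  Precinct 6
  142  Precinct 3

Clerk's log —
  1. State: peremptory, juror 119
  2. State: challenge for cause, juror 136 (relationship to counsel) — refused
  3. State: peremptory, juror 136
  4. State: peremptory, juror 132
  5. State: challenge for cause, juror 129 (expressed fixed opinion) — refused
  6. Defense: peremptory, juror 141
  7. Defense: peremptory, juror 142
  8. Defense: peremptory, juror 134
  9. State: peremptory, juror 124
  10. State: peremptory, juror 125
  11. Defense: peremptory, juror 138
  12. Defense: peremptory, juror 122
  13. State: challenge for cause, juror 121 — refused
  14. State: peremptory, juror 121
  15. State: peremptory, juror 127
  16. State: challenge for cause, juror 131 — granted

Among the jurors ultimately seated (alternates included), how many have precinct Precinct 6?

2

Removed: #119, #121, #122, #124, #125, #127, #131, #132, #134, #136, #138, #141, #142.
Seated (10 incl. alternates): #120, #123, #126, #128, #129, #130, #133, #135, #137, #139.
Of those, in Precinct 6: #133, #137 → 2.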